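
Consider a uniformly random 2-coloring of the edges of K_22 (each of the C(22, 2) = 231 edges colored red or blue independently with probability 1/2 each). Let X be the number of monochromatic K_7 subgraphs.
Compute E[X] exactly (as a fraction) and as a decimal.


Let X = Σ_S X_S over the C(22, 7) = 170544 subsets S of size 7, where X_S = 1 if the K_7 on S is monochromatic.
For a fixed S, the K_7 on S has C(7, 2) = 21 edges. P[all 21 edges red] = (1/2)^21, and likewise for blue, so P[monochromatic] = 2·(1/2)^21 = 2^{1 − 21} = 1/1048576.
By linearity of expectation: E[X] = C(22, 7) · 2^{1 − 21} = 170544 · 1/1048576 = 10659/65536.
Numerically: E[X] ≈ 0.16264.

E[X] = C(22,7)·2^(1−C(7,2)) = 10659/65536 ≈ 0.16264.


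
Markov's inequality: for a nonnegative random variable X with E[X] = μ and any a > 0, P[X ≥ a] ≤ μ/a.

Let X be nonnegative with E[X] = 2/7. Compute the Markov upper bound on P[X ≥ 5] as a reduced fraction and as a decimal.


μ = E[X] = 2/7, a = 5.
Markov: P[X ≥ 5] ≤ μ/a = (2/7)/5 = 2/35.
Numerically: ≈ 0.057.
(Since a = 5 > μ = 0.286, the bound 2/35 is < 1 and informative.)

P[X ≥ 5] ≤ 2/35 ≈ 0.057.


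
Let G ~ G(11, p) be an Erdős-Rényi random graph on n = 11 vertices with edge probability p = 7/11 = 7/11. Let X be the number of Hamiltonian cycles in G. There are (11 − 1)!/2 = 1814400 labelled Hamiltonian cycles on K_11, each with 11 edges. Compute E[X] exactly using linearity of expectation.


K_11 has (11 − 1)!/2 = 1814400 labelled Hamiltonian cycles.
For each such Hamiltonian cycle H, let X_H = 1 if all 11 edges of H are present in G. Then P[X_H = 1] = p^{11} = (7/11)^{11} = 1977326743/285311670611.
By linearity: E[X] = Σ_H E[X_H] = 1814400 · p^{11} = 1814400 · 1977326743/285311670611 = 3587661642499200/285311670611.
Numerically: E[X] ≈ 1.26e+04.

E[X] = 1814400 · (7/11)^{11} = 3587661642499200/285311670611 ≈ 1.26e+04.


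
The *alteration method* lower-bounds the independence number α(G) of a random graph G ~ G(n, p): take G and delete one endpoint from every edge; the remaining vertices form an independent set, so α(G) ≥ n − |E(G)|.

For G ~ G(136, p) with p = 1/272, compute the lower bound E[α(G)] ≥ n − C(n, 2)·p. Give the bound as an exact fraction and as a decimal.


E[|E(G)|] = C(136, 2)·p = 9180 · (1/272) = 135/4.
E[α(G)] ≥ n − E[|E(G)|] = 136 − 135/4 = 409/4.
Numerically: ≈ 102.250.
(This is only a lower bound; the true E[α(G)] may be larger.)

E[α(G)] ≥ 409/4 ≈ 102.250.


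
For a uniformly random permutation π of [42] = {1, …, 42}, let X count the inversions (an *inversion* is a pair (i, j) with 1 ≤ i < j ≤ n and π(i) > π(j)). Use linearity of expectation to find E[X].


Write X = Σ X_I over the C(42, 2) = 861 pairs i < j, with X_I the indicator of one inversion.
There are 861 indicators.
For each fixed pair i < j, the values π(i) and π(j) are two distinct elements of {1, …, 42} in uniformly random order; by symmetry P[π(i) > π(j)] = 1/2.
By linearity: E[X] = 861 · (1/2) = C(42, 2) · (1/2) = 861/2 = 861/2 ≈ 430.50000.

E[X] = 861/2 = 430.50000.


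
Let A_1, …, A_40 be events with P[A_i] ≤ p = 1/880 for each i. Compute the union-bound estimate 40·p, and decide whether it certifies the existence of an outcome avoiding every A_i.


Union bound: P[∪_{i=1}^{40} A_i] ≤ Σ_i P[A_i] ≤ 40·p = 40·(1/880) = 1/22.
Numerically: 1/22 ≈ 0.0455.
Is 1/22 < 1? YES.
Since P[∪ A_i] ≤ 1/22 < 1, the complement has P[∩ A_i^c] ≥ 1 − 1/22 = 21/22 > 0, so some outcome avoids every A_i.

40·p = 1/22 ≈ 0.0455; existence CERTIFIED by the union bound.


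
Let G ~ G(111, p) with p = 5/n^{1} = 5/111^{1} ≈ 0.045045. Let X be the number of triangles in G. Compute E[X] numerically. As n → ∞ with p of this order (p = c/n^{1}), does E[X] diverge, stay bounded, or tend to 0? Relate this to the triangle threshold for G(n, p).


Number of potential triangles: C(111, 3) = 221815.
Each occurs with probability p³ ≈ (0.045045)³ ≈ 9.1398923e-05.
By linearity: E[X] = C(111, 3)·p³ ≈ 221815 · 9.1398923e-05 ≈ 20.27365.
Here α = 1, so p = 5/n is exactly at the triangle threshold p ~ 1/n. Asymptotically E[X] → c³/6 = 5³/6 = 125/6 ≈ 20.83333, a bounded constant. In this regime the triangle count is asymptotically Poisson(c³/6).

E[X] ≈ 20.27365; in regime p = Θ(1/n^{1}) E[X] stays bounded (at the triangle threshold p ~ 1/n).


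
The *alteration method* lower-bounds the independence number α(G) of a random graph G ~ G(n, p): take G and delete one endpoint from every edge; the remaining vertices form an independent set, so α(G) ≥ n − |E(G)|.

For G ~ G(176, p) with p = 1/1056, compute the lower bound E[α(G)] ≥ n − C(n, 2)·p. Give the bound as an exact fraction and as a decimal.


E[|E(G)|] = C(176, 2)·p = 15400 · (1/1056) = 175/12.
E[α(G)] ≥ n − E[|E(G)|] = 176 − 175/12 = 1937/12.
Numerically: ≈ 161.4167.
(This is only a lower bound; the true E[α(G)] may be larger.)

E[α(G)] ≥ 1937/12 ≈ 161.4167.


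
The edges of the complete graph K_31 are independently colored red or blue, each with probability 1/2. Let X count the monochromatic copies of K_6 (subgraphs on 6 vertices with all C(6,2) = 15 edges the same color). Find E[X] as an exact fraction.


Let X = Σ_S X_S over the C(31, 6) = 736281 subsets S of size 6, where X_S = 1 if the K_6 on S is monochromatic.
For a fixed S, the K_6 on S has C(6, 2) = 15 edges. P[all 15 edges red] = (1/2)^15, and likewise for blue, so P[monochromatic] = 2·(1/2)^15 = 2^{1 − 15} = 1/16384.
Summing: E[X] = C(31, 6) · 2^{1 − 15} = 736281 · 1/16384 = 736281/16384.
Numerically: E[X] ≈ 44.9390.

E[X] = C(31,6)·2^(1−C(6,2)) = 736281/16384 ≈ 44.9390.


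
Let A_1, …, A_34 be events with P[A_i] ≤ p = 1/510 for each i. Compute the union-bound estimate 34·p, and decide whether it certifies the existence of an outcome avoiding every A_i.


Union bound: P[∪_{i=1}^{34} A_i] ≤ Σ_i P[A_i] ≤ 34·p = 34·(1/510) = 1/15.
Numerically: 1/15 ≈ 0.067.
Is 1/15 < 1? YES.
Since P[∪ A_i] ≤ 1/15 < 1, the complement has P[∩ A_i^c] ≥ 1 − 1/15 = 14/15 > 0, so some outcome avoids every A_i.

34·p = 1/15 ≈ 0.067; existence CERTIFIED by the union bound.


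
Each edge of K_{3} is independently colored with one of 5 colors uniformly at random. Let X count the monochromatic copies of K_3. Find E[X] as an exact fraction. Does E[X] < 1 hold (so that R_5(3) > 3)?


E[X] = C(3, 3) · 5^{1 − 3} = 1 · 5^{−2} = 1/25.
As a reduced fraction: E[X] = 1/25 ≈ 0.04000.
Is E[X] < 1? YES.
Since E[X] < 1, there exists a 5-coloring of K_{3} with no monochromatic K_3; hence R_5(3) > 3.

E[X] = 1/25 ≈ 0.04000; E[X] < 1, so R_5(3) > 3.


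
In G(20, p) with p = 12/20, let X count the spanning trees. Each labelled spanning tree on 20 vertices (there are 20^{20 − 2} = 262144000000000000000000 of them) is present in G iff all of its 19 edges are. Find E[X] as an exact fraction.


K_20 has 20^{20 − 2} = 262144000000000000000000 labelled spanning trees.
For each such spanning tree H, let X_H = 1 if all 19 edges of H are present in G. Then P[X_H = 1] = p^{19} = (3/5)^{19} = 1162261467/19073486328125.
Summing the indicators: E[X] = Σ_H E[X_H] = 262144000000000000000000 · p^{19} = 262144000000000000000000 · 1162261467/19073486328125 = 79869999842655731712/5.
Numerically: E[X] ≈ 1.6e+19.

E[X] = 262144000000000000000000 · (3/5)^{19} = 79869999842655731712/5 ≈ 1.6e+19.


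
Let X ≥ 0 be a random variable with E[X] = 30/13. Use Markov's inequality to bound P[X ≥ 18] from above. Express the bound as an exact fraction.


μ = E[X] = 30/13, a = 18.
Markov: P[X ≥ 18] ≤ μ/a = (30/13)/18 = 5/39.
Numerically: ≈ 0.12821.
(Since a = 18 > μ = 2.30769, the bound 5/39 is < 1 and informative.)

P[X ≥ 18] ≤ 5/39 ≈ 0.12821.


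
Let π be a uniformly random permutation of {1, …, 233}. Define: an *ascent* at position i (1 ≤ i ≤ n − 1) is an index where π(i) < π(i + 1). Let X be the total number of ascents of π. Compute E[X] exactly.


Write X = Σ X_I over i = 1, …, 232, with X_I the indicator of one ascent.
There are 232 indicators.
For each fixed i, the pair (π(i), π(i+1)) is a uniformly random ordered pair of distinct values from {1, …, 233}; by symmetry P[π(i) < π(i+1)] = 1/2.
By linearity: E[X] = 232 · (1/2) = (233 − 1) · (1/2) = 116 ≈ 116.0000.

E[X] = 116 = 116.0000.


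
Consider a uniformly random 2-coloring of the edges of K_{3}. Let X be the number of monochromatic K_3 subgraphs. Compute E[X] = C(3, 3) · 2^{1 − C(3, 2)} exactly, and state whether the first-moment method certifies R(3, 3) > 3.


E[X] = C(3, 3) · 2^{1 − 3} = 1 · 2^{−2} = 1/4.
As a reduced fraction: E[X] = 1/4 ≈ 0.2500.
Is E[X] < 1? YES.
Since E[X] < 1, there exists a 2-coloring of K_{3} with no monochromatic K_3; hence R(3, 3) > 3.

E[X] = 1/4 ≈ 0.2500; E[X] < 1, so R(3, 3) > 3.


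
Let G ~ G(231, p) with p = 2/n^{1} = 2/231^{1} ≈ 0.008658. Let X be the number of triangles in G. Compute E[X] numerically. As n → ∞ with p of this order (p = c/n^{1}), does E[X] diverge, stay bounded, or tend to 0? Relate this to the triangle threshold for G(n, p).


Number of potential triangles: C(231, 3) = 2027795.
Each occurs with probability p³ ≈ (0.008658)³ ≈ 6.4901397e-07.
By linearity: E[X] = C(231, 3)·p³ ≈ 2027795 · 6.4901397e-07 ≈ 1.31607.
Here α = 1, so p = 2/n is exactly at the triangle threshold p ~ 1/n. Asymptotically E[X] → c³/6 = 2³/6 = 4/3 ≈ 1.33333, a bounded constant. In this regime the triangle count is asymptotically Poisson(c³/6).

E[X] ≈ 1.31607; in regime p = Θ(1/n^{1}) E[X] stays bounded (at the triangle threshold p ~ 1/n).


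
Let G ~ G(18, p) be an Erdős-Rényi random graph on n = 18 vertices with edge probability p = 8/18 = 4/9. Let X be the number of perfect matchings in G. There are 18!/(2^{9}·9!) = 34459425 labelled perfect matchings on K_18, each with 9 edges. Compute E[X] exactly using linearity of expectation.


K_18 has 18!/(2^{9}·9!) = 34459425 labelled perfect matchings.
For each such perfect matching H, let X_H = 1 if all 9 edges of H are present in G. Then P[X_H = 1] = p^{9} = (4/9)^{9} = 262144/387420489.
By linearity: E[X] = Σ_H E[X_H] = 34459425 · p^{9} = 34459425 · 262144/387420489 = 111522611200/4782969.
Numerically: E[X] ≈ 23317.

E[X] = 34459425 · (4/9)^{9} = 111522611200/4782969 ≈ 23317.


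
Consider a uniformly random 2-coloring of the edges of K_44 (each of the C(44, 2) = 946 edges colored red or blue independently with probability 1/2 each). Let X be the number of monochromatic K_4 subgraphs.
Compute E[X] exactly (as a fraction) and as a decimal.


Let X = Σ_S X_S over the C(44, 4) = 135751 subsets S of size 4, where X_S = 1 if the K_4 on S is monochromatic.
For a fixed S, the K_4 on S has C(4, 2) = 6 edges. P[all 6 edges red] = (1/2)^6, and likewise for blue, so P[monochromatic] = 2·(1/2)^6 = 2^{1 − 6} = 1/32.
By linearity: E[X] = C(44, 4) · 2^{1 − 6} = 135751 · 1/32 = 135751/32.
Numerically: E[X] ≈ 4242.2188.

E[X] = C(44,4)·2^(1−C(4,2)) = 135751/32 ≈ 4242.2188.


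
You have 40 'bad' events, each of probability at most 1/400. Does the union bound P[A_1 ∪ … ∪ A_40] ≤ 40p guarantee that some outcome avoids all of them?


Union bound: P[∪_{i=1}^{40} A_i] ≤ Σ_i P[A_i] ≤ 40·p = 40·(1/400) = 1/10.
Numerically: 1/10 ≈ 0.10000.
Is 1/10 < 1? YES.
Since P[∪ A_i] ≤ 1/10 < 1, the complement has P[∩ A_i^c] ≥ 1 − 1/10 = 9/10 > 0, so some outcome avoids every A_i.

40·p = 1/10 ≈ 0.10000; existence CERTIFIED by the union bound.


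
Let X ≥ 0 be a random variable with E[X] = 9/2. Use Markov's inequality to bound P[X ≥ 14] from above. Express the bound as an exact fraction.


μ = E[X] = 9/2, a = 14.
Markov: P[X ≥ 14] ≤ μ/a = (9/2)/14 = 9/28.
Numerically: ≈ 0.3214.
(Since a = 14 > μ = 4.5000, the bound 9/28 is < 1 and informative.)

P[X ≥ 14] ≤ 9/28 ≈ 0.3214.


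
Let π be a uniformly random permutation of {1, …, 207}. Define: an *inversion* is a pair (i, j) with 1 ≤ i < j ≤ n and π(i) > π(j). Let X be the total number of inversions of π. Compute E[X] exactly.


Write X = Σ X_I over the C(207, 2) = 21321 pairs i < j, with X_I the indicator of one inversion.
There are 21321 indicators.
For each fixed pair i < j, the values π(i) and π(j) are two distinct elements of {1, …, 207} in uniformly random order; by symmetry P[π(i) > π(j)] = 1/2.
By linearity: E[X] = 21321 · (1/2) = C(207, 2) · (1/2) = 21321/2 = 21321/2 ≈ 10660.5000.

E[X] = 21321/2 = 10660.5000.


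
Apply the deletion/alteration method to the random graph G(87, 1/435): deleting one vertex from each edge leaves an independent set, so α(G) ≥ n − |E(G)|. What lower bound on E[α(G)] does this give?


E[|E(G)|] = C(87, 2)·p = 3741 · (1/435) = 43/5.
E[α(G)] ≥ n − E[|E(G)|] = 87 − 43/5 = 392/5.
Numerically: ≈ 78.40000.
(This is only a lower bound; the true E[α(G)] may be larger.)

E[α(G)] ≥ 392/5 ≈ 78.40000.


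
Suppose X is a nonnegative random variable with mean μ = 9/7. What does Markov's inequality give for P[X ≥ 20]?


μ = E[X] = 9/7, a = 20.
Markov: P[X ≥ 20] ≤ μ/a = (9/7)/20 = 9/140.
Numerically: ≈ 0.064.
(Since a = 20 > μ = 1.286, the bound 9/140 is < 1 and informative.)

P[X ≥ 20] ≤ 9/140 ≈ 0.064.


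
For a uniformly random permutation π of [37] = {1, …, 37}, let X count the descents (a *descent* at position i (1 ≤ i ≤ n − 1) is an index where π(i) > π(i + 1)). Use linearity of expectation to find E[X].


Write X = Σ X_I over i = 1, …, 36, with X_I the indicator of one descent.
There are 36 indicators.
For each fixed i, the pair (π(i), π(i+1)) is a uniformly random ordered pair of distinct values from {1, …, 37}; by symmetry P[π(i) > π(i+1)] = 1/2.
By linearity: E[X] = 36 · (1/2) = (37 − 1) · (1/2) = 18 ≈ 18.0000.

E[X] = 18 = 18.0000.


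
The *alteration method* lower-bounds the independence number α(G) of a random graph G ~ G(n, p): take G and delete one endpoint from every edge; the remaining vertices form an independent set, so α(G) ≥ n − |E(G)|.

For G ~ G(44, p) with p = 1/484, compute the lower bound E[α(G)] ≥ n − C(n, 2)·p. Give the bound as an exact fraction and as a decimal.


E[|E(G)|] = C(44, 2)·p = 946 · (1/484) = 43/22.
E[α(G)] ≥ n − E[|E(G)|] = 44 − 43/22 = 925/22.
Numerically: ≈ 42.045455.
(This is only a lower bound; the true E[α(G)] may be larger.)

E[α(G)] ≥ 925/22 ≈ 42.045455.


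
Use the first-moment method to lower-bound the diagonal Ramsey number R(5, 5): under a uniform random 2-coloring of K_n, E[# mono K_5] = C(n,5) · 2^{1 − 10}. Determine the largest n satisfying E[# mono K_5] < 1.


We need C(n, 5) · 2^{1 − 10} < 1, i.e. C(n, 5) < 2^{10 − 1} = 512.
Check values of n near the boundary:
  n = 7: C(7, 5) = 21; 21 < 512? YES
  n = 8: C(8, 5) = 56; 56 < 512? YES
  n = 9: C(9, 5) = 126; 126 < 512? YES
  n = 10: C(10, 5) = 252; 252 < 512? YES
  n = 11: C(11, 5) = 462; 462 < 512? YES
  n = 12: C(12, 5) = 792; 792 < 512? NO
The largest n with C(n, 5) < 512 is n = 11 (where E[X] = 231/256 ≈ 0.9023438). Hence R(5, 5) > 11, i.e. R(5, 5) ≥ 12.

Largest n = 11; hence R(5, 5) > 11.


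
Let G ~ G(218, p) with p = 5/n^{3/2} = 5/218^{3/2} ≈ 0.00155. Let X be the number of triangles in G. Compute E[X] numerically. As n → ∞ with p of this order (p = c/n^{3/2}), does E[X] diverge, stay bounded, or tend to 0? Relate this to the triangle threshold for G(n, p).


Number of potential triangles: C(218, 3) = 1703016.
Each occurs with probability p³ ≈ (0.00155)³ ≈ 3.74849e-09.
By linearity: E[X] = C(218, 3)·p³ ≈ 1703016 · 3.74849e-09 ≈ 0.006.
Since α = 3/2 > 1, p = c/n^{3/2} = o(1/n) is below the triangle threshold p ~ 1/n. Asymptotically E[X] ~ (c³/6)·n^{3(1−α)} = (5³/6)·n^{-1.5} → 0, so by Markov's inequality G has no triangles w.h.p.

E[X] ≈ 0.006; in regime p = Θ(1/n^{3/2}) E[X] tends to 0 (below the triangle threshold p ~ 1/n).


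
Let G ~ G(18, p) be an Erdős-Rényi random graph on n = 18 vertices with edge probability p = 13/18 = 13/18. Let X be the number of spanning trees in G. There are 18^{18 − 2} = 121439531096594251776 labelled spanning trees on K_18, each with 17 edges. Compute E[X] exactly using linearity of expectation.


K_18 has 18^{18 − 2} = 121439531096594251776 labelled spanning trees.
For each such spanning tree H, let X_H = 1 if all 17 edges of H are present in G. Then P[X_H = 1] = p^{17} = (13/18)^{17} = 8650415919381337933/2185911559738696531968.
By linearity: E[X] = Σ_H E[X_H] = 121439531096594251776 · p^{17} = 121439531096594251776 · 8650415919381337933/2185911559738696531968 = 8650415919381337933/18.
Numerically: E[X] ≈ 4.81e+17.

E[X] = 121439531096594251776 · (13/18)^{17} = 8650415919381337933/18 ≈ 4.81e+17.


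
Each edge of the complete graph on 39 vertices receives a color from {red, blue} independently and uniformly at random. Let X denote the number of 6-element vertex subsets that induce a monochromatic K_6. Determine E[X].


Let X = Σ_S X_S over the C(39, 6) = 3262623 subsets S of size 6, where X_S = 1 if the K_6 on S is monochromatic.
For a fixed S, the K_6 on S has C(6, 2) = 15 edges. P[all 15 edges red] = (1/2)^15, and likewise for blue, so P[monochromatic] = 2·(1/2)^15 = 2^{1 − 15} = 1/16384.
By linearity of expectation: E[X] = C(39, 6) · 2^{1 − 15} = 3262623 · 1/16384 = 3262623/16384.
Numerically: E[X] ≈ 199.13470.

E[X] = C(39,6)·2^(1−C(6,2)) = 3262623/16384 ≈ 199.13470.


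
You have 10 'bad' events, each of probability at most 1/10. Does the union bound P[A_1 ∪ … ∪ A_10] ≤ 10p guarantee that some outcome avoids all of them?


Union bound: P[∪_{i=1}^{10} A_i] ≤ Σ_i P[A_i] ≤ 10·p = 10·(1/10) = 1.
Numerically: 1 ≈ 1.000000.
Is 1 < 1? NO.
Since the bound 1 is ≥ 1, the union bound is uninformative here; it does NOT by itself certify existence.

10·p = 1 ≈ 1.000000; existence NOT certified by the union bound.


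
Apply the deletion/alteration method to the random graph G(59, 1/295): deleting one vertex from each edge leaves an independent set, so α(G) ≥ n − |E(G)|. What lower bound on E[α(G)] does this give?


E[|E(G)|] = C(59, 2)·p = 1711 · (1/295) = 29/5.
E[α(G)] ≥ n − E[|E(G)|] = 59 − 29/5 = 266/5.
Numerically: ≈ 53.20000.
(This is only a lower bound; the true E[α(G)] may be larger.)

E[α(G)] ≥ 266/5 ≈ 53.20000.


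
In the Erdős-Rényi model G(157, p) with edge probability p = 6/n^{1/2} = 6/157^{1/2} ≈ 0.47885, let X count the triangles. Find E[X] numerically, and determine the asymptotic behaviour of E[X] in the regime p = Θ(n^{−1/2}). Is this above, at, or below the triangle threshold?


Number of potential triangles: C(157, 3) = 632710.
Each occurs with probability p³ ≈ (0.47885)³ ≈ 1.0980049e-01.
By linearity: E[X] = C(157, 3)·p³ ≈ 632710 · 1.0980049e-01 ≈ 69471.86712.
Since α = 1/2 < 1, p = c/n^{1/2} ≫ 1/n is above the triangle threshold p ~ 1/n. Asymptotically E[X] ~ (c³/6)·n^{3(1−α)} = (6³/6)·n^{1.5} → ∞; triangles are abundant w.h.p.

E[X] ≈ 69471.86712; in regime p = Θ(1/n^{1/2}) E[X] diverges (above the triangle threshold p ~ 1/n).


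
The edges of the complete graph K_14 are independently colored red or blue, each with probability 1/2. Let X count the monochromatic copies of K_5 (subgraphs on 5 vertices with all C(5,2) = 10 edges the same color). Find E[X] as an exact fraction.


Let X = Σ_S X_S over the C(14, 5) = 2002 subsets S of size 5, where X_S = 1 if the K_5 on S is monochromatic.
For a fixed S, the K_5 on S has C(5, 2) = 10 edges. P[all 10 edges red] = (1/2)^10, and likewise for blue, so P[monochromatic] = 2·(1/2)^10 = 2^{1 − 10} = 1/512.
By linearity: E[X] = C(14, 5) · 2^{1 − 10} = 2002 · 1/512 = 1001/256.
Numerically: E[X] ≈ 3.910156.

E[X] = C(14,5)·2^(1−C(5,2)) = 1001/256 ≈ 3.910156.


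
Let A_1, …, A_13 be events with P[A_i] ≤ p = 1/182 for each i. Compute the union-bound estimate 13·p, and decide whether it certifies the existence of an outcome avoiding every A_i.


Union bound: P[∪_{i=1}^{13} A_i] ≤ Σ_i P[A_i] ≤ 13·p = 13·(1/182) = 1/14.
Numerically: 1/14 ≈ 0.0714286.
Is 1/14 < 1? YES.
Since P[∪ A_i] ≤ 1/14 < 1, the complement has P[∩ A_i^c] ≥ 1 − 1/14 = 13/14 > 0, so some outcome avoids every A_i.

13·p = 1/14 ≈ 0.0714286; existence CERTIFIED by the union bound.


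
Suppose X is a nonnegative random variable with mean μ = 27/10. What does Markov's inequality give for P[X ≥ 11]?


μ = E[X] = 27/10, a = 11.
Markov: P[X ≥ 11] ≤ μ/a = (27/10)/11 = 27/110.
Numerically: ≈ 0.24545.
(Since a = 11 > μ = 2.70000, the bound 27/110 is < 1 and informative.)

P[X ≥ 11] ≤ 27/110 ≈ 0.24545.


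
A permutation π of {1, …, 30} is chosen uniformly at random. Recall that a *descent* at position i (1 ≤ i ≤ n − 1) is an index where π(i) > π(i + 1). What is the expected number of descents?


Write X = Σ X_I over i = 1, …, 29, with X_I the indicator of one descent.
There are 29 indicators.
For each fixed i, the pair (π(i), π(i+1)) is a uniformly random ordered pair of distinct values from {1, …, 30}; by symmetry P[π(i) > π(i+1)] = 1/2.
By linearity: E[X] = 29 · (1/2) = (30 − 1) · (1/2) = 29/2 ≈ 14.500000.

E[X] = 29/2 = 14.500000.


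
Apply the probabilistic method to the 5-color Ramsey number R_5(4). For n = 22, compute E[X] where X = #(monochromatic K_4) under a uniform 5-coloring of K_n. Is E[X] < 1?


E[X] = C(22, 4) · 5^{1 − 6} = 7315 · 5^{−5} = 7315/3125.
As a reduced fraction: E[X] = 1463/625 ≈ 2.341.
Is E[X] < 1? NO.
Since E[X] ≥ 1, the first-moment bound is inconclusive at n = 22; it does NOT by itself certify R_5(4) > 22.

E[X] = 1463/625 ≈ 2.341; E[X] ≥ 1; first-moment method inconclusive here.


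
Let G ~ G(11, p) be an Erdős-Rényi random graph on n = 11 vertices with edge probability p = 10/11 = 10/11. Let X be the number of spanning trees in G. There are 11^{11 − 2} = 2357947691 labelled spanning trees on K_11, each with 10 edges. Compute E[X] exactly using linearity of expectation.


K_11 has 11^{11 − 2} = 2357947691 labelled spanning trees.
For each such spanning tree H, let X_H = 1 if all 10 edges of H are present in G. Then P[X_H = 1] = p^{10} = (10/11)^{10} = 10000000000/25937424601.
Summing the indicators: E[X] = Σ_H E[X_H] = 2357947691 · p^{10} = 2357947691 · 10000000000/25937424601 = 10000000000/11.
Numerically: E[X] ≈ 9.09e+08.

E[X] = 2357947691 · (10/11)^{10} = 10000000000/11 ≈ 9.09e+08.


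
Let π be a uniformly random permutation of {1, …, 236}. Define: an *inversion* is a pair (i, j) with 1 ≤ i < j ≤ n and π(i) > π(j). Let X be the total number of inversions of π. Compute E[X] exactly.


Write X = Σ X_I over the C(236, 2) = 27730 pairs i < j, with X_I the indicator of one inversion.
There are 27730 indicators.
For each fixed pair i < j, the values π(i) and π(j) are two distinct elements of {1, …, 236} in uniformly random order; by symmetry P[π(i) > π(j)] = 1/2.
By linearity: E[X] = 27730 · (1/2) = C(236, 2) · (1/2) = 27730/2 = 13865 ≈ 13865.000000.

E[X] = 13865 = 13865.000000.


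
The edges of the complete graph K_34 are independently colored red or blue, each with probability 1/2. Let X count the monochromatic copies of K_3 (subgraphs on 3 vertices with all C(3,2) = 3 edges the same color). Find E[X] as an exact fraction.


Let X = Σ_S X_S over the C(34, 3) = 5984 subsets S of size 3, where X_S = 1 if the K_3 on S is monochromatic.
For a fixed S, the K_3 on S has C(3, 2) = 3 edges. P[all 3 edges red] = (1/2)^3, and likewise for blue, so P[monochromatic] = 2·(1/2)^3 = 2^{1 − 3} = 1/4.
By linearity of expectation: E[X] = C(34, 3) · 2^{1 − 3} = 5984 · 1/4 = 1496.
Numerically: E[X] ≈ 1496.000000.

E[X] = C(34,3)·2^(1−C(3,2)) = 1496 ≈ 1496.000000.


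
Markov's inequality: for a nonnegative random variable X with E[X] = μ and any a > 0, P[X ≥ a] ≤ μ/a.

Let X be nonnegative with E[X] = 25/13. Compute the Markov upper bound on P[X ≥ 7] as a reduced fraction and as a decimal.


μ = E[X] = 25/13, a = 7.
Markov: P[X ≥ 7] ≤ μ/a = (25/13)/7 = 25/91.
Numerically: ≈ 0.27473.
(Since a = 7 > μ = 1.92308, the bound 25/91 is < 1 and informative.)

P[X ≥ 7] ≤ 25/91 ≈ 0.27473.


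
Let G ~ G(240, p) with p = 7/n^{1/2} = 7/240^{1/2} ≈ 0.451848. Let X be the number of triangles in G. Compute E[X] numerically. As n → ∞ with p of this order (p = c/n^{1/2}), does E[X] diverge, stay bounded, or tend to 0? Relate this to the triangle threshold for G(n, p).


Number of potential triangles: C(240, 3) = 2275280.
Each occurs with probability p³ ≈ (0.451848)³ ≈ 9.22523116e-02.
By linearity: E[X] = C(240, 3)·p³ ≈ 2275280 · 9.22523116e-02 ≈ 209899.839649.
Since α = 1/2 < 1, p = c/n^{1/2} ≫ 1/n is above the triangle threshold p ~ 1/n. Asymptotically E[X] ~ (c³/6)·n^{3(1−α)} = (7³/6)·n^{1.5} → ∞; triangles are abundant w.h.p.

E[X] ≈ 209899.839649; in regime p = Θ(1/n^{1/2}) E[X] diverges (above the triangle threshold p ~ 1/n).


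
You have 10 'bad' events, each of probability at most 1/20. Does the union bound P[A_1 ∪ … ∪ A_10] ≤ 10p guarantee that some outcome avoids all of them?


Union bound: P[∪_{i=1}^{10} A_i] ≤ Σ_i P[A_i] ≤ 10·p = 10·(1/20) = 1/2.
Numerically: 1/2 ≈ 0.5000000.
Is 1/2 < 1? YES.
Since P[∪ A_i] ≤ 1/2 < 1, the complement has P[∩ A_i^c] ≥ 1 − 1/2 = 1/2 > 0, so some outcome avoids every A_i.

10·p = 1/2 ≈ 0.5000000; existence CERTIFIED by the union bound.


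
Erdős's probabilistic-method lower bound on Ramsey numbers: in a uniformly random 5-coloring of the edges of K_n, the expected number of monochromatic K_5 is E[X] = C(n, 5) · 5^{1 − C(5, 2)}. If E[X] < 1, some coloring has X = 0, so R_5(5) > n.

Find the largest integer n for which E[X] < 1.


We need C(n, 5) · 5^{1 − 10} < 1, i.e. C(n, 5) < 5^{10 − 1} = 1953125.
Check values of n near the boundary:
  n = 43: C(43, 5) = 962598; 962598 < 1953125? YES
  n = 44: C(44, 5) = 1086008; 1086008 < 1953125? YES
  n = 45: C(45, 5) = 1221759; 1221759 < 1953125? YES
  n = 46: C(46, 5) = 1370754; 1370754 < 1953125? YES
  n = 47: C(47, 5) = 1533939; 1533939 < 1953125? YES
  n = 48: C(48, 5) = 1712304; 1712304 < 1953125? YES
  n = 49: C(49, 5) = 1906884; 1906884 < 1953125? YES
  n = 50: C(50, 5) = 2118760; 2118760 < 1953125? NO
The largest n with C(n, 5) < 1953125 is n = 49 (where E[X] = 1906884/1953125 ≈ 0.976). Hence R_5(5) > 49, i.e. R_5(5) ≥ 50.

Largest n = 49; hence R_5(5) > 49.


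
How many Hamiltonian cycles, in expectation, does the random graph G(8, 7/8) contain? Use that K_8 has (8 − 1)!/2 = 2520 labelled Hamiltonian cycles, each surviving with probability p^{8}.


K_8 has (8 − 1)!/2 = 2520 labelled Hamiltonian cycles.
For each such Hamiltonian cycle H, let X_H = 1 if all 8 edges of H are present in G. Then P[X_H = 1] = p^{8} = (7/8)^{8} = 5764801/16777216.
Summing the indicators: E[X] = Σ_H E[X_H] = 2520 · p^{8} = 2520 · 5764801/16777216 = 1815912315/2097152.
Numerically: E[X] ≈ 865.89.

E[X] = 2520 · (7/8)^{8} = 1815912315/2097152 ≈ 865.89.


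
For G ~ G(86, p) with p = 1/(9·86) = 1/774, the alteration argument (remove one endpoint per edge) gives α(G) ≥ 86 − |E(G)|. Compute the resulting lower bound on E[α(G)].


E[|E(G)|] = C(86, 2)·p = 3655 · (1/774) = 85/18.
E[α(G)] ≥ n − E[|E(G)|] = 86 − 85/18 = 1463/18.
Numerically: ≈ 81.278.
(This is only a lower bound; the true E[α(G)] may be larger.)

E[α(G)] ≥ 1463/18 ≈ 81.278.


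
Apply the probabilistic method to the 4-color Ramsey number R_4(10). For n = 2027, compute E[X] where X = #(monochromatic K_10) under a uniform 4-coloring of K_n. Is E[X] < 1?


E[X] = C(2027, 10) · 4^{1 − 45} = 315586117401470604332341335 · 4^{−44} = 315586117401470604332341335/309485009821345068724781056.
As a reduced fraction: E[X] = 315586117401470604332341335/309485009821345068724781056 ≈ 1.020.
Is E[X] < 1? NO.
Since E[X] ≥ 1, the first-moment bound is inconclusive at n = 2027; it does NOT by itself certify R_4(10) > 2027.

E[X] = 315586117401470604332341335/309485009821345068724781056 ≈ 1.020; E[X] ≥ 1; first-moment method inconclusive here.


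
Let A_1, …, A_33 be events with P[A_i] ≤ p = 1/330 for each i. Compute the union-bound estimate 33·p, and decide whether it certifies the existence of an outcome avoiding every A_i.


Union bound: P[∪_{i=1}^{33} A_i] ≤ Σ_i P[A_i] ≤ 33·p = 33·(1/330) = 1/10.
Numerically: 1/10 ≈ 0.100000.
Is 1/10 < 1? YES.
Since P[∪ A_i] ≤ 1/10 < 1, the complement has P[∩ A_i^c] ≥ 1 − 1/10 = 9/10 > 0, so some outcome avoids every A_i.

33·p = 1/10 ≈ 0.100000; existence CERTIFIED by the union bound.


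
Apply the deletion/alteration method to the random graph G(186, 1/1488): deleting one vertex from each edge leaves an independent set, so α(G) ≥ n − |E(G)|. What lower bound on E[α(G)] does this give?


E[|E(G)|] = C(186, 2)·p = 17205 · (1/1488) = 185/16.
E[α(G)] ≥ n − E[|E(G)|] = 186 − 185/16 = 2791/16.
Numerically: ≈ 174.4375.
(This is only a lower bound; the true E[α(G)] may be larger.)

E[α(G)] ≥ 2791/16 ≈ 174.4375.


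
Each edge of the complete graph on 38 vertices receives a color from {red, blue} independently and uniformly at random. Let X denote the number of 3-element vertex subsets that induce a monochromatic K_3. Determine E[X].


Let X = Σ_S X_S over the C(38, 3) = 8436 subsets S of size 3, where X_S = 1 if the K_3 on S is monochromatic.
For a fixed S, the K_3 on S has C(3, 2) = 3 edges. P[all 3 edges red] = (1/2)^3, and likewise for blue, so P[monochromatic] = 2·(1/2)^3 = 2^{1 − 3} = 1/4.
Summing: E[X] = C(38, 3) · 2^{1 − 3} = 8436 · 1/4 = 2109.
Numerically: E[X] ≈ 2109.000000.

E[X] = C(38,3)·2^(1−C(3,2)) = 2109 ≈ 2109.000000.


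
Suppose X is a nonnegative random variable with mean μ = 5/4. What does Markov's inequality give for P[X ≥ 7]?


μ = E[X] = 5/4, a = 7.
Markov: P[X ≥ 7] ≤ μ/a = (5/4)/7 = 5/28.
Numerically: ≈ 0.178571.
(Since a = 7 > μ = 1.250000, the bound 5/28 is < 1 and informative.)

P[X ≥ 7] ≤ 5/28 ≈ 0.178571.


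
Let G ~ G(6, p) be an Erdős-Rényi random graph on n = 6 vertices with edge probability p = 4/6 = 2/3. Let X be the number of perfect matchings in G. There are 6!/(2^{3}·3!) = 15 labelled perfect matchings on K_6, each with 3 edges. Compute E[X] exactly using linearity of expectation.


K_6 has 6!/(2^{3}·3!) = 15 labelled perfect matchings.
For each such perfect matching H, let X_H = 1 if all 3 edges of H are present in G. Then P[X_H = 1] = p^{3} = (2/3)^{3} = 8/27.
Summing the indicators: E[X] = Σ_H E[X_H] = 15 · p^{3} = 15 · 8/27 = 40/9.
Numerically: E[X] ≈ 4.44444.

E[X] = 15 · (2/3)^{3} = 40/9 ≈ 4.44444.


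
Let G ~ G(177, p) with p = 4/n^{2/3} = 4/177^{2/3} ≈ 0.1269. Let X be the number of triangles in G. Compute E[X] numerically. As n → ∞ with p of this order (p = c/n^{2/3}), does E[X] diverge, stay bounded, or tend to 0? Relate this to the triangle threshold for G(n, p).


Number of potential triangles: C(177, 3) = 908600.
Each occurs with probability p³ ≈ (0.1269)³ ≈ 2.042836e-03.
By linearity: E[X] = C(177, 3)·p³ ≈ 908600 · 2.042836e-03 ≈ 1856.1205.
Since α = 2/3 < 1, p = c/n^{2/3} ≫ 1/n is above the triangle threshold p ~ 1/n. Asymptotically E[X] ~ (c³/6)·n^{3(1−α)} = (4³/6)·n^{1} → ∞; triangles are abundant w.h.p.

E[X] ≈ 1856.1205; in regime p = Θ(1/n^{2/3}) E[X] diverges (above the triangle threshold p ~ 1/n).


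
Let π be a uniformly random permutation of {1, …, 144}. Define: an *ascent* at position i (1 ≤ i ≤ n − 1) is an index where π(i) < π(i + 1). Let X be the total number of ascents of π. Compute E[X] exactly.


Write X = Σ X_I over i = 1, …, 143, with X_I the indicator of one ascent.
There are 143 indicators.
For each fixed i, the pair (π(i), π(i+1)) is a uniformly random ordered pair of distinct values from {1, …, 144}; by symmetry P[π(i) < π(i+1)] = 1/2.
By linearity: E[X] = 143 · (1/2) = (144 − 1) · (1/2) = 143/2 ≈ 71.50000.

E[X] = 143/2 = 71.50000.


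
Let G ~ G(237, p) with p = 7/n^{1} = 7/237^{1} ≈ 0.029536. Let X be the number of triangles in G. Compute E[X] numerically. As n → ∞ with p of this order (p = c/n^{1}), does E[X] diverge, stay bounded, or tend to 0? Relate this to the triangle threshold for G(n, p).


Number of potential triangles: C(237, 3) = 2190670.
Each occurs with probability p³ ≈ (0.029536)³ ≈ 2.5766123e-05.
By linearity: E[X] = C(237, 3)·p³ ≈ 2190670 · 2.5766123e-05 ≈ 56.44507.
Here α = 1, so p = 7/n is exactly at the triangle threshold p ~ 1/n. Asymptotically E[X] → c³/6 = 7³/6 = 343/6 ≈ 57.16667, a bounded constant. In this regime the triangle count is asymptotically Poisson(c³/6).

E[X] ≈ 56.44507; in regime p = Θ(1/n^{1}) E[X] stays bounded (at the triangle threshold p ~ 1/n).


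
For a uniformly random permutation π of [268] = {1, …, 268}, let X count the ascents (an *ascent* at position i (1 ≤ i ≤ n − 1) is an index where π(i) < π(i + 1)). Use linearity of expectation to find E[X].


Write X = Σ X_I over i = 1, …, 267, with X_I the indicator of one ascent.
There are 267 indicators.
For each fixed i, the pair (π(i), π(i+1)) is a uniformly random ordered pair of distinct values from {1, …, 268}; by symmetry P[π(i) < π(i+1)] = 1/2.
By linearity: E[X] = 267 · (1/2) = (268 − 1) · (1/2) = 267/2 ≈ 133.5000.

E[X] = 267/2 = 133.5000.


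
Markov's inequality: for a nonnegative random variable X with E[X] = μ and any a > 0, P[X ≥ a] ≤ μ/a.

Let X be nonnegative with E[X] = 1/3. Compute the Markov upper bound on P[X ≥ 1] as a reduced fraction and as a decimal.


μ = E[X] = 1/3, a = 1.
Markov: P[X ≥ 1] ≤ μ/a = (1/3)/1 = 1/3.
Numerically: ≈ 0.333333.
(Since a = 1 > μ = 0.333333, the bound 1/3 is < 1 and informative.)

P[X ≥ 1] ≤ 1/3 ≈ 0.333333.


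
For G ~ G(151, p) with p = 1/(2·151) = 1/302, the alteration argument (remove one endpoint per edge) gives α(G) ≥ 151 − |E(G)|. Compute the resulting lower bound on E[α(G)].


E[|E(G)|] = C(151, 2)·p = 11325 · (1/302) = 75/2.
E[α(G)] ≥ n − E[|E(G)|] = 151 − 75/2 = 227/2.
Numerically: ≈ 113.500000.
(This is only a lower bound; the true E[α(G)] may be larger.)

E[α(G)] ≥ 227/2 ≈ 113.500000.


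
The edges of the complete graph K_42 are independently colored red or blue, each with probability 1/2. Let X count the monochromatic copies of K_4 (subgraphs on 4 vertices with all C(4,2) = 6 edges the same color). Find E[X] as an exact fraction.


Let X = Σ_S X_S over the C(42, 4) = 111930 subsets S of size 4, where X_S = 1 if the K_4 on S is monochromatic.
For a fixed S, the K_4 on S has C(4, 2) = 6 edges. P[all 6 edges red] = (1/2)^6, and likewise for blue, so P[monochromatic] = 2·(1/2)^6 = 2^{1 − 6} = 1/32.
By linearity of expectation: E[X] = C(42, 4) · 2^{1 − 6} = 111930 · 1/32 = 55965/16.
Numerically: E[X] ≈ 3497.812.

E[X] = C(42,4)·2^(1−C(4,2)) = 55965/16 ≈ 3497.812.


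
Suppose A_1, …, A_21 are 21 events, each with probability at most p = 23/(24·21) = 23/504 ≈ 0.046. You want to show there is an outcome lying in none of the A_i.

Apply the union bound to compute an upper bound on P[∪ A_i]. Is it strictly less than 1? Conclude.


Union bound: P[∪_{i=1}^{21} A_i] ≤ Σ_i P[A_i] ≤ 21·p = 21·(23/504) = 23/24.
Numerically: 23/24 ≈ 0.958.
Is 23/24 < 1? YES.
Since P[∪ A_i] ≤ 23/24 < 1, the complement has P[∩ A_i^c] ≥ 1 − 23/24 = 1/24 > 0, so some outcome avoids every A_i.

21·p = 23/24 ≈ 0.958; existence CERTIFIED by the union bound.


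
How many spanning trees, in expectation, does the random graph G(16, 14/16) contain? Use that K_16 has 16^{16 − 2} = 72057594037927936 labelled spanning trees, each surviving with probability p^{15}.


K_16 has 16^{16 − 2} = 72057594037927936 labelled spanning trees.
For each such spanning tree H, let X_H = 1 if all 15 edges of H are present in G. Then P[X_H = 1] = p^{15} = (7/8)^{15} = 4747561509943/35184372088832.
Summing the indicators: E[X] = Σ_H E[X_H] = 72057594037927936 · p^{15} = 72057594037927936 · 4747561509943/35184372088832 = 9723005972363264.
Numerically: E[X] ≈ 9.72e+15.

E[X] = 72057594037927936 · (7/8)^{15} = 9723005972363264 ≈ 9.72e+15.


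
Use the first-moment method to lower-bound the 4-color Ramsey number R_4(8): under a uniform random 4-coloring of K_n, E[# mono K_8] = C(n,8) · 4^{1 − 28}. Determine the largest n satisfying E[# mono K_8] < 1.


We need C(n, 8) · 4^{1 − 28} < 1, i.e. C(n, 8) < 4^{28 − 1} = 18014398509481984.
Check values of n near the boundary:
  n = 407: C(407, 8) = 17424959239309050; 17424959239309050 < 18014398509481984? YES
  n = 408: C(408, 8) = 17773458424095231; 17773458424095231 < 18014398509481984? YES
  n = 409: C(409, 8) = 18128041135797879; 18128041135797879 < 18014398509481984? NO
  n = 410: C(410, 8) = 18488798173326195; 18488798173326195 < 18014398509481984? NO
The largest n with C(n, 8) < 18014398509481984 is n = 408 (where E[X] = 17773458424095231/18014398509481984 ≈ 0.986625). Hence R_4(8) > 408, i.e. R_4(8) ≥ 409.

Largest n = 408; hence R_4(8) > 408.


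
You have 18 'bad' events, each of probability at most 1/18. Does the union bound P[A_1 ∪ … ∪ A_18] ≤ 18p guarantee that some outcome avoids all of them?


Union bound: P[∪_{i=1}^{18} A_i] ≤ Σ_i P[A_i] ≤ 18·p = 18·(1/18) = 1.
Numerically: 1 ≈ 1.0000000.
Is 1 < 1? NO.
Since the bound 1 is ≥ 1, the union bound is uninformative here; it does NOT by itself certify existence.

18·p = 1 ≈ 1.0000000; existence NOT certified by the union bound.


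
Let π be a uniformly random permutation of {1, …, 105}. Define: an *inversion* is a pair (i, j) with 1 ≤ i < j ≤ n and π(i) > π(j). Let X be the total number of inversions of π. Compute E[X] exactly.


Write X = Σ X_I over the C(105, 2) = 5460 pairs i < j, with X_I the indicator of one inversion.
There are 5460 indicators.
For each fixed pair i < j, the values π(i) and π(j) are two distinct elements of {1, …, 105} in uniformly random order; by symmetry P[π(i) > π(j)] = 1/2.
By linearity: E[X] = 5460 · (1/2) = C(105, 2) · (1/2) = 5460/2 = 2730 ≈ 2730.000000.

E[X] = 2730 = 2730.000000.


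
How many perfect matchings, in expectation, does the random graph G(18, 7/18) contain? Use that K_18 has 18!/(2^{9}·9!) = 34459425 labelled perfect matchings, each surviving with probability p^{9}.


K_18 has 18!/(2^{9}·9!) = 34459425 labelled perfect matchings.
For each such perfect matching H, let X_H = 1 if all 9 edges of H are present in G. Then P[X_H = 1] = p^{9} = (7/18)^{9} = 40353607/198359290368.
By linearity: E[X] = Σ_H E[X_H] = 34459425 · p^{9} = 34459425 · 40353607/198359290368 = 17167433257975/2448880128.
Numerically: E[X] ≈ 7.01e+03.

E[X] = 34459425 · (7/18)^{9} = 17167433257975/2448880128 ≈ 7.01e+03.


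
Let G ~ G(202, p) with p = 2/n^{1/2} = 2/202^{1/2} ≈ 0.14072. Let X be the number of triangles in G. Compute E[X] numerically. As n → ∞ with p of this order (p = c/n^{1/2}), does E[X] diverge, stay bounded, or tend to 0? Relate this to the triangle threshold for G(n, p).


Number of potential triangles: C(202, 3) = 1353400.
Each occurs with probability p³ ≈ (0.14072)³ ≈ 2.7865249e-03.
By linearity: E[X] = C(202, 3)·p³ ≈ 1353400 · 2.7865249e-03 ≈ 3771.28284.
Since α = 1/2 < 1, p = c/n^{1/2} ≫ 1/n is above the triangle threshold p ~ 1/n. Asymptotically E[X] ~ (c³/6)·n^{3(1−α)} = (2³/6)·n^{1.5} → ∞; triangles are abundant w.h.p.

E[X] ≈ 3771.28284; in regime p = Θ(1/n^{1/2}) E[X] diverges (above the triangle threshold p ~ 1/n).


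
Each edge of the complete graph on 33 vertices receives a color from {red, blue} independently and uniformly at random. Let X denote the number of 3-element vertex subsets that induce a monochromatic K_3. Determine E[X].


Let X = Σ_S X_S over the C(33, 3) = 5456 subsets S of size 3, where X_S = 1 if the K_3 on S is monochromatic.
For a fixed S, the K_3 on S has C(3, 2) = 3 edges. P[all 3 edges red] = (1/2)^3, and likewise for blue, so P[monochromatic] = 2·(1/2)^3 = 2^{1 − 3} = 1/4.
By linearity of expectation: E[X] = C(33, 3) · 2^{1 − 3} = 5456 · 1/4 = 1364.
Numerically: E[X] ≈ 1364.000000.

E[X] = C(33,3)·2^(1−C(3,2)) = 1364 ≈ 1364.000000.
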